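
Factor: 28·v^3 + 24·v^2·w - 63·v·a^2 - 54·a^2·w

Group: 2·v·(14·v^2 + 21·v·a + 12·v·w + 18·a·w) - 3·a·(14·v^2 + 21·v·a + 12·v·w + 18·a·w); both groups contain (14·v^2 + 21·v·a + 12·v·w + 18·a·w), so (2·v - 3·a) is a factor with cofactor 14·v^2 + 21·v·a + 12·v·w + 18·a·w.
The cofactor groups again: 14·v^2 + 21·v·a + 12·v·w + 18·a·w = 2·v·(7·v + 6·w) + 3·a·(7·v + 6·w); both groups contain (7·v + 6·w), giving (2·v + 3·a)·(7·v + 6·w).

(2·v - 3·a)·(2·v + 3·a)·(7·v + 6·w)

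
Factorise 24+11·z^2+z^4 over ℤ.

(z^2+3)·(z^2+8)

Substitute u = z^2 to get a quadratic in u, then factor.
z^2+3 is irreducible over ℤ (always positive, so no real roots).
z^2+8 is irreducible over ℤ (always positive, so no real roots).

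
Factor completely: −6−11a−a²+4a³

(4a+3)(a+1)(a−2)

Among the possible rational roots, a = 2 is a root, giving the factor (a−2) and quotient 4a²+7a+3.
The remaining quadratic factors as (a+1)(4a+3).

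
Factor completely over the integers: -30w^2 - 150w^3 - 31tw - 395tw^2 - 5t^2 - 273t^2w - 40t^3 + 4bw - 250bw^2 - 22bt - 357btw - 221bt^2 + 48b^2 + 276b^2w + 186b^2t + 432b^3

Group: 8b(54b^2 + 57bt + 75bw + 6b + 8t^2 + 45tw + t + 25w^2 + 5w) + (-5t - 6w)(54b^2 + 57bt + 75bw + 6b + 8t^2 + 45tw + t + 25w^2 + 5w); both groups contain (54b^2 + 57bt + 75bw + 6b + 8t^2 + 45tw + t + 25w^2 + 5w), so (8b - 5t - 6w) is a factor with cofactor 54b^2 + 57bt + 75bw + 6b + 8t^2 + 45tw + t + 25w^2 + 5w.
The cofactor groups again: 54b^2 + 57bt + 75bw + 6b + 8t^2 + 45tw + t + 25w^2 + 5w = 6b(9b + 8t + 5w + 1) + (t + 5w)(9b + 8t + 5w + 1); both groups contain (9b + 8t + 5w + 1), giving (6b + t + 5w)(9b + 8t + 5w + 1).

(6b + t + 5w)(8b - 5t - 6w)(9b + 8t + 5w + 1)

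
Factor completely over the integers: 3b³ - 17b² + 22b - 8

Testing divisors of the constant over divisors of the leading coefficient, b = 2/3 is a root, so (3b - 2) is a factor; dividing leaves b² - 5b + 4.
The remaining quadratic factors as (b - 1)(b - 4).

(3b - 2)(b - 1)(b - 4)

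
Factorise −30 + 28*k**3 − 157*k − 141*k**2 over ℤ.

Among the possible rational roots, k = −1/4 is a root, so (4*k + 1) divides it; the quotient is 7*k**2 − 37*k − 30.
The remaining quadratic factors as (k − 6)(7*k + 5).

(4*k + 1)*(7*k + 5)*(k − 6)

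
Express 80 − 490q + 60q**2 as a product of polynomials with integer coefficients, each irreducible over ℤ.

10(6q − 1)(q − 8)

Pull out the common factor 10, then factor the remaining trinomial.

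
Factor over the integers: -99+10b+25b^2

Need a pair with product 25·(-99) = -2475 and sum 10: that's 55 and -45.
Split the middle term: 25b^2+55b - 45b-99 = 5b(5b+11) - 9(5b+11).

(5b+11)(5b-9)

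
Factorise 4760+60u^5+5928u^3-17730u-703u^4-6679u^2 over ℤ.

(3u+4)(4u-1)(5u-14)(u^2-10u+85)

Among the possible rational roots, u = -4/3 is a root, so (3u+4) is a factor; dividing leaves 20u^4-261u^3+2324u^2-5325u+1190.
Then u = 1/4 is a root, giving the factor (4u-1) and quotient 5u^3-64u^2+565u-1190.
Continuing, u = 14/5 is a root, so (5u-14) divides it; the quotient is u^2-10u+85.
The quadratic u^2-10u+85 has discriminant -240 < 0 and is irreducible over ℤ.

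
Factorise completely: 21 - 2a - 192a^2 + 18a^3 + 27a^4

Testing divisors of the constant over divisors of the leading coefficient, a = 1/3 is a root, so (3a - 1) divides it; the quotient is 9a^3 + 9a^2 - 61a - 21.
Continuing, a = 7/3 is a root, giving the factor (3a - 7) and quotient 3a^2 + 10a + 3.
The remaining quadratic factors as (3a + 1)(a + 3).

(3a + 1)(3a - 1)(3a - 7)(a + 3)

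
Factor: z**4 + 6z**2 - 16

(z**2 + 8)(z**2 - 2)

Substitute u = z**2 to get a quadratic in u, then factor.
z**2 - 2 is irreducible over ℤ (2 is not a perfect square).
z**2 + 8 is irreducible over ℤ (always positive, so no real roots).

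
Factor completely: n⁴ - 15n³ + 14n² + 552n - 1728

Trying the rational-root candidates, n = 8 is a root, so (n - 8) divides it; the quotient is n³ - 7n² - 42n + 216.
Continuing, n = 4 is a root, so (n - 4) divides it; the quotient is n² - 3n - 54.
The remaining quadratic factors as (n - 9)(n + 6).

(n + 6)(n - 4)(n - 8)(n - 9)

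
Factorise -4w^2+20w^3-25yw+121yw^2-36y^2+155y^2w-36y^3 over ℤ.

-(y-5w+1)(9y+4w)(4y+w)

Group: y(-36y^2-25yw-4w^2) + (-5w+1)(-36y^2-25yw-4w^2); both groups contain (-36y^2-25yw-4w^2), so (y-5w+1) is a factor with cofactor -36y^2-25yw-4w^2.
The cofactor groups again: -36y^2-25yw-4w^2 = -9y(4y+w) - 4w(4y+w); both groups contain (4y+w), giving -(9y+4w)(4y+w).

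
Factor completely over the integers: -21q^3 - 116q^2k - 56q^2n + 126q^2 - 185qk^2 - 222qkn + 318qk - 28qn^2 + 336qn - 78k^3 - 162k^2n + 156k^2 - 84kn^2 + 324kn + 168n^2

Group: 3q(-7q^2 - 34qk - 14qn + 42q - 39k^2 - 42kn + 78k + 84n) + (2k + 2n)(-7q^2 - 34qk - 14qn + 42q - 39k^2 - 42kn + 78k + 84n); both groups contain (-7q^2 - 34qk - 14qn + 42q - 39k^2 - 42kn + 78k + 84n), so (3q + 2k + 2n) is a factor with cofactor -7q^2 - 34qk - 14qn + 42q - 39k^2 - 42kn + 78k + 84n.
The cofactor groups again: -7q^2 - 34qk - 14qn + 42q - 39k^2 - 42kn + 78k + 84n = -7q(q + 3k - 6) + (-13k - 14n)(q + 3k - 6); both groups contain (q + 3k - 6), giving -(7q + 13k + 14n)(q + 3k - 6).

-(7q + 13k + 14n)(3q + 2k + 2n)(q + 3k - 6)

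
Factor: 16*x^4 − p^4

(2*x − p)*(2*x + p)*(4*x^2 + p^2)

Difference of squares twice: with A = 2*x and B = p, A⁴ − B⁴ = (A² − B²)(A² + B²), and A² − B² factors again.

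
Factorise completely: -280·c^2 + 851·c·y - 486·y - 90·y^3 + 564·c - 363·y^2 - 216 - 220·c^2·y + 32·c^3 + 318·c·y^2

Group: 8·c·(4·c^2 - 26·c·y - 33·c + 30·y^2 + 81·y + 54) + (-3·y - 4)·(4·c^2 - 26·c·y - 33·c + 30·y^2 + 81·y + 54); both groups contain (4·c^2 - 26·c·y - 33·c + 30·y^2 + 81·y + 54), so (8·c - 3·y - 4) is a factor with cofactor 4·c^2 - 26·c·y - 33·c + 30·y^2 + 81·y + 54.
The cofactor groups again: 4·c^2 - 26·c·y - 33·c + 30·y^2 + 81·y + 54 = c·(4·c - 6·y - 9) + (-5·y - 6)·(4·c - 6·y - 9); both groups contain (4·c - 6·y - 9), giving (c - 5·y - 6)·(4·c - 6·y - 9).

(4·c - 6·y - 9)·(8·c - 3·y - 4)·(c - 5·y - 6)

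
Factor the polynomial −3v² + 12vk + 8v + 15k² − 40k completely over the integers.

−(v − 5k)(3v + 3k − 8)

Group: −3v(v − 5k) + (−3k + 8)(v − 5k); both groups contain (v − 5k).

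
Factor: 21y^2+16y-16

(3y+4)(7y-4)

Need a pair with product 21·(-16) = -336 and sum 16: that's -12 and 28.
Split the middle term: 21y^2-12y + 28y-16 = 3y(7y-4) + 4(7y-4).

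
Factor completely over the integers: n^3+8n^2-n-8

(n+1)(n+8)(n-1)

Testing divisors of the constant over divisors of the leading coefficient, n = 1 is a root, giving the factor (n-1) and quotient n^2+9n+8.
The remaining quadratic factors as (n+1)(n+8).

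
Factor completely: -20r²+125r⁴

5r²(5r+2)(5r-2)

Pull out the common factor 5r²; 25r²-4 is a difference of squares.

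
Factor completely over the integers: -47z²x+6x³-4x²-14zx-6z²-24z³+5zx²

-(8z-3x+2)(z+2x)(3z+x)

Group: 8z(-3z²-7zx-2x²) + (-3x+2)(-3z²-7zx-2x²); both groups contain (-3z²-7zx-2x²), so (8z-3x+2) is a factor with cofactor -3z²-7zx-2x².
The cofactor groups again: -3z²-7zx-2x² = -3z(z+2x) - x(z+2x); both groups contain (z+2x), giving -(3z+x)(z+2x).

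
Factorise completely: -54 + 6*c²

6*(c + 3)*(c - 3)

Factor out 6, leaving c² - 9, which is a difference of two squares.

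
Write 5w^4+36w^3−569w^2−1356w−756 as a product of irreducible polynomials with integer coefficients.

Trying the rational-root candidates, w = 9 is a root, giving the factor (w−9) and quotient 5w^3+81w^2+160w+84.
Continuing, w = −6/5 is a root, so (5w+6) divides it; the quotient is w^2+15w+14.
The remaining quadratic factors as (w+1)(w+14).

(5w+6)(w+1)(w+14)(w−9)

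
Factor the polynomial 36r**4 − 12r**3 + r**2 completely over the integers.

r**2(6r − 1)**2

Pull out the common factor r**2, leaving 36r**2 − 12r + 1.
Recognize a perfect-square trinomial with the parts 1 and 6r.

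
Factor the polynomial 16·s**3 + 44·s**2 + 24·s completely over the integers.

Pull out the common factor 4·s, then factor the remaining trinomial.

4·s·(4·s + 3)·(s + 2)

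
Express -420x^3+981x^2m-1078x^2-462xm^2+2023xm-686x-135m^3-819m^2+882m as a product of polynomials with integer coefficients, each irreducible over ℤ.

-(12x-15m+14)(7x-9m)(5x+m+7)

Group: 12x(-35x^2+38xm-49x+9m^2+63m) + (-15m+14)(-35x^2+38xm-49x+9m^2+63m); both groups contain (-35x^2+38xm-49x+9m^2+63m), so (12x-15m+14) is a factor with cofactor -35x^2+38xm-49x+9m^2+63m.
The cofactor groups again: -35x^2+38xm-49x+9m^2+63m = -5x(7x-9m) + (-m-7)(7x-9m); both groups contain (7x-9m), giving -(5x+m+7)(7x-9m).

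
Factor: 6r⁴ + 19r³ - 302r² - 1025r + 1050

(6r - 5)(r + 5)(r + 6)(r - 7)

Trying the rational-root candidates, r = -5 is a root, so (r + 5) divides it; the quotient is 6r³ - 11r² - 247r + 210.
Continuing, r = 7 is a root, so (r - 7) divides it; the quotient is 6r² + 31r - 30.
The remaining quadratic factors as (6r - 5)(r + 6).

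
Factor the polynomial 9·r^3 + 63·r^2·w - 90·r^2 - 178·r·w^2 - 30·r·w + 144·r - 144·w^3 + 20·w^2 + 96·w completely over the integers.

(3·r + 2·w)·(3·r - 8·w - 6)·(r + 9·w - 8)

Group: r·(9·r^2 - 18·r·w - 18·r - 16·w^2 - 12·w) + (9·w - 8)·(9·r^2 - 18·r·w - 18·r - 16·w^2 - 12·w); both groups contain (9·r^2 - 18·r·w - 18·r - 16·w^2 - 12·w), so (r + 9·w - 8) is a factor with cofactor 9·r^2 - 18·r·w - 18·r - 16·w^2 - 12·w.
The cofactor groups again: 9·r^2 - 18·r·w - 18·r - 16·w^2 - 12·w = 3·r·(3·r - 8·w - 6) + 2·w·(3·r - 8·w - 6); both groups contain (3·r - 8·w - 6), giving (3·r + 2·w)·(3·r - 8·w - 6).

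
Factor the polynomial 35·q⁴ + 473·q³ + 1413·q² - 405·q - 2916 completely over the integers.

Among the possible rational roots, q = -9/5 is a root, so (5·q + 9) is a factor; dividing leaves 7·q³ + 82·q² + 135·q - 324.
Next, q = -4 is a root, so (q + 4) divides it; the quotient is 7·q² + 54·q - 81.
The remaining quadratic factors as (q + 9)(7·q - 9).

(5·q + 9)·(7·q - 9)·(q + 4)·(q + 9)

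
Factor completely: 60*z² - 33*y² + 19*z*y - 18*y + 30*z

Group: 12*z*(5*z - 3*y) + (11*y + 6)*(5*z - 3*y); both groups contain (5*z - 3*y).

(5*z - 3*y)*(12*z + 11*y + 6)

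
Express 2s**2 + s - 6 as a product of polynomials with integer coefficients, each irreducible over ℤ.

Need a pair with product 2·(-6) = -12 and sum 1: that's 4 and -3.
Split the middle term: 2s**2 + 4s - 3s - 6 = 2s(s + 2) - 3(s + 2).

(2s - 3)(s + 2)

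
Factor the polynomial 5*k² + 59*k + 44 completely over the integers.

(5*k + 4)*(k + 11)

Need a pair with product 5·44 = 220 and sum 59: that's 55 and 4.
Split the middle term: 5*k² + 55*k + 4*k + 44 = 5*k*(k + 11) + 4*(k + 11).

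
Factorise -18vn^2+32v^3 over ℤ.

2v(4v-3n)(4v+3n)

Pull out the common factor 2v; 16v^2-9n^2 is a difference of squares.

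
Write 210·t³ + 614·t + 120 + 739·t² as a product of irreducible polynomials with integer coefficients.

(5·t + 12)·(6·t + 5)·(7·t + 2)

Among the possible rational roots, t = -12/5 is a root, so (5·t + 12) is a factor; dividing leaves 42·t² + 47·t + 10.
The remaining quadratic factors as (6·t + 5)(7·t + 2).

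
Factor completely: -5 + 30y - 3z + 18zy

(3z + 5)(6y - 1)

Group as (18zy - 3z) + (30y - 5) = 3z(6y - 1) + 5(6y - 1).
Both groups share the factor (6y - 1).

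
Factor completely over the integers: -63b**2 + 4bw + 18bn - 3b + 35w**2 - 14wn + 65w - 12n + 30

-(7b + 5w - 2n + 5)(9b - 7w - 6)

Group: -9b(7b + 5w - 2n + 5) + (7w + 6)(7b + 5w - 2n + 5); both groups contain (7b + 5w - 2n + 5).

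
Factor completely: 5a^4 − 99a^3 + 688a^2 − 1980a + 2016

(5a − 14)(a − 3)(a − 6)(a − 8)

Testing divisors of the constant over divisors of the leading coefficient, a = 3 is a root, so (a − 3) divides it; the quotient is 5a^3 − 84a^2 + 436a − 672.
Continuing, a = 14/5 is a root, so (5a − 14) is a factor; dividing leaves a^2 − 14a + 48.
The remaining quadratic factors as (a − 8)(a − 6).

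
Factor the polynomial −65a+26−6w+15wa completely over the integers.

(3w−13)(5a−2)

Group as (15wa−6w) + (−65a+26) = 3w(5a−2) − 13(5a−2).
Both groups share the factor (5a−2).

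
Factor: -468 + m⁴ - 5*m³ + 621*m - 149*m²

(m + 12)*(m - 1)*(m - 13)*(m - 3)

Trying the rational-root candidates, m = 3 is a root, so (m - 3) divides it; the quotient is m³ - 2*m² - 155*m + 156.
Then m = 1 is a root, so (m - 1) divides it; the quotient is m² - m - 156.
The remaining quadratic factors as (m - 13)(m + 12).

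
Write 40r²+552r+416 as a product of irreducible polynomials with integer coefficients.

Pull out the common factor 8, then factor the remaining trinomial.

8(5r+4)(r+13)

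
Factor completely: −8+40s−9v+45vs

(5s−1)(9v+8)

Group as (45vs−9v) + (40s−8) = 9v(5s−1) + 8(5s−1).
Both groups share the factor (5s−1).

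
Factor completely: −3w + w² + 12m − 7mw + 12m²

(3m − w + 3)(4m − w)

Group: 3m(4m − w) + (−w + 3)(4m − w); both groups contain (4m − w).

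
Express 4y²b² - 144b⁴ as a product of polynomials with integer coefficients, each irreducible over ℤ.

4b²(y - 6b)(y + 6b)

Pull out the common factor 4b²; y² - 36b² is a difference of squares.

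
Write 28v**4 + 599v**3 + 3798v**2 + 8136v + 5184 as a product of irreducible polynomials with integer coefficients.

(4v + 9)(7v + 8)(v + 12)(v + 6)

Testing divisors of the constant over divisors of the leading coefficient, v = −6 is a root, so (v + 6) is a factor; dividing leaves 28v**3 + 431v**2 + 1212v + 864.
Then v = −8/7 is a root, so (7v + 8) is a factor; dividing leaves 4v**2 + 57v + 108.
The remaining quadratic factors as (4v + 9)(v + 12).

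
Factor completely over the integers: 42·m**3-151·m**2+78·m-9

Trying the rational-root candidates, m = 3 is a root, giving the factor (m-3) and quotient 42·m**2-25·m+3.
The remaining quadratic factors as (7·m-3)(6·m-1).

(6·m-1)·(7·m-3)·(m-3)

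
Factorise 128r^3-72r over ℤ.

Every term has a factor of 8r. Then 16r^2-9 = (4r)² − (3)².

8r(4r+3)(4r-3)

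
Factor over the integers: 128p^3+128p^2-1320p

Pull out the common factor 8p, then factor the remaining trinomial.

8p(4p+15)(4p-11)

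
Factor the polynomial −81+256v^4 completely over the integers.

Difference of squares twice: with A = 4v and B = 3, A⁴ − B⁴ = (A² − B²)(A² + B²), and A² − B² factors again.

(4v+3)(4v−3)(16v^2+9)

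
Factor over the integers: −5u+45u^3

5u(3u+1)(3u−1)

Factor out 5u, leaving 9u^2−1, which is a difference of two squares.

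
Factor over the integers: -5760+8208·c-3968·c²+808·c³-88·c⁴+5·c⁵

(5·c-8)·(c-2)·(c-6)·(c²-8·c+60)

By the rational root theorem, c = 6 is a root, so (c-6) divides it; the quotient is 5·c⁴-58·c³+460·c²-1208·c+960.
Then c = 2 is a root, giving the factor (c-2) and quotient 5·c³-48·c²+364·c-480.
Continuing, c = 8/5 is a root, giving the factor (5·c-8) and quotient c²-8·c+60.
The quadratic c²-8·c+60 has discriminant -176 < 0 and is irreducible over ℤ.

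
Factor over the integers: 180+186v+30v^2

6(5v+6)(v+5)

Pull out the common factor 6, then factor the remaining trinomial.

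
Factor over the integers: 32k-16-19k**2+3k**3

Among the possible rational roots, k = 4/3 is a root, so (3k-4) divides it; the quotient is k**2-5k+4.
The remaining quadratic factors as (k-1)(k-4).

(3k-4)(k-1)(k-4)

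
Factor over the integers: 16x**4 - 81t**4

(2x - 3t)(2x + 3t)(4x**2 + 9t**2)

Difference of squares twice: with A = 2x and B = 3t, A⁴ − B⁴ = (A² − B²)(A² + B²), and A² − B² factors again.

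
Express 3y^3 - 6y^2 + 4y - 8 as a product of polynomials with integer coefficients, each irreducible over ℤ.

(y - 2)(3y^2 + 4)

Group as (3y^3 + 4y) + (-6y^2 - 8) = y(3y^2 + 4) - 2(3y^2 + 4).
Both groups share the factor (3y^2 + 4).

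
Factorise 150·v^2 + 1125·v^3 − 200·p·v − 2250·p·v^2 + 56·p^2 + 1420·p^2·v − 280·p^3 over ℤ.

Group: 10·p·(−28·p^2 + 100·p·v − 75·v^2) + (−15·v − 2)·(−28·p^2 + 100·p·v − 75·v^2); both groups contain (−28·p^2 + 100·p·v − 75·v^2), so (10·p − 15·v − 2) is a factor with cofactor −28·p^2 + 100·p·v − 75·v^2.
The cofactor groups again: −28·p^2 + 100·p·v − 75·v^2 = −14·p·(2·p − 5·v) + 15·v·(2·p − 5·v); both groups contain (2·p − 5·v), giving −(14·p − 15·v)·(2·p − 5·v).

−(10·p − 15·v − 2)·(14·p − 15·v)·(2·p − 5·v)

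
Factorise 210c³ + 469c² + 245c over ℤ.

7c(5c + 7)(6c + 5)

Pull out the common factor 7c, then factor the remaining trinomial.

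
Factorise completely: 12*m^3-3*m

3*m*(2*m+1)*(2*m-1)

Every term has a factor of 3*m. Then 4*m^2-1 = (2*m)² − (1)².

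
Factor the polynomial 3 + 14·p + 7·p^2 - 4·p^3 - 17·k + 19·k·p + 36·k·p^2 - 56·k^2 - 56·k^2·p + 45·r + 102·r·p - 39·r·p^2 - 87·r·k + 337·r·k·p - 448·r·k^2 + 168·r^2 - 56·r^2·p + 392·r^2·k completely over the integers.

Group: 7·r·(56·r·k - 8·r·p + 24·r + 7·k·p + 7·k - p^2 + 2·p + 3) + (-8·k + 4·p + 1)·(56·r·k - 8·r·p + 24·r + 7·k·p + 7·k - p^2 + 2·p + 3); both groups contain (56·r·k - 8·r·p + 24·r + 7·k·p + 7·k - p^2 + 2·p + 3), so (7·r - 8·k + 4·p + 1) is a factor with cofactor 56·r·k - 8·r·p + 24·r + 7·k·p + 7·k - p^2 + 2·p + 3.
The cofactor groups again: 56·r·k - 8·r·p + 24·r + 7·k·p + 7·k - p^2 + 2·p + 3 = 7·k·(8·r + p + 1) + (-p + 3)·(8·r + p + 1); both groups contain (8·r + p + 1), giving (7·k - p + 3)·(8·r + p + 1).

(7·r - 8·k + 4·p + 1)·(7·k - p + 3)·(8·r + p + 1)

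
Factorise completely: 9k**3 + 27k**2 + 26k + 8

Among the possible rational roots, k = −4/3 is a root, so (3k + 4) divides it; the quotient is 3k**2 + 5k + 2.
The remaining quadratic factors as (3k + 2)(k + 1).

(3k + 2)(3k + 4)(k + 1)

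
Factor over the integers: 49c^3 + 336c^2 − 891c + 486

Among the possible rational roots, c = 9/7 is a root, giving the factor (7c − 9) and quotient 7c^2 + 57c − 54.
The remaining quadratic factors as (c + 9)(7c − 6).

(7c − 6)(7c − 9)(c + 9)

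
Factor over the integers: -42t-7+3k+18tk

(3k-7)(6t+1)

Group as (18tk-42t) + (3k-7) = 6t(3k-7) + (3k-7).
Both groups share the factor (3k-7).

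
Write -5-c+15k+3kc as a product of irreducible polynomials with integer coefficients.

Group as (3kc+15k) + (-c-5) = 3k(c+5) - (c+5).
Both groups share the factor (c+5).

(3k-1)(c+5)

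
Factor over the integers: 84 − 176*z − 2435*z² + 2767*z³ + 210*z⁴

(5*z + 1)*(6*z − 1)*(7*z − 6)*(z + 14)

Trying the rational-root candidates, z = −1/5 is a root, so (5*z + 1) divides it; the quotient is 42*z³ + 545*z² − 596*z + 84.
Continuing, z = 1/6 is a root, so (6*z − 1) divides it; the quotient is 7*z² + 92*z − 84.
The remaining quadratic factors as (7*z − 6)(z + 14).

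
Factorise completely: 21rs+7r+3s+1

(3s+1)(7r+1)

Group as (21rs+7r) + (3s+1) = 7r(3s+1) + (3s+1).
Both groups share the factor (3s+1).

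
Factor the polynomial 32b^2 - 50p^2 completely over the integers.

2(4b + 5p)(4b - 5p)

Every term has a factor of 2. Then 16b^2 - 25p^2 = (4b)² − (5p)².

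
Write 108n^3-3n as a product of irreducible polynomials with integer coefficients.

Pull out the common factor 3n; 36n^2-1 is a difference of squares.

3n(6n+1)(6n-1)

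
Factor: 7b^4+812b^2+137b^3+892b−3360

(7b−10)(b+6)(b+7)(b+8)

By the rational root theorem, b = −7 is a root, giving the factor (b+7) and quotient 7b^3+88b^2+196b−480.
Then b = −8 is a root, so (b+8) is a factor; dividing leaves 7b^2+32b−60.
The remaining quadratic factors as (b+6)(7b−10).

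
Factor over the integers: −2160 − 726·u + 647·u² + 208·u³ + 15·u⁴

By the rational root theorem, u = 9/5 is a root, giving the factor (5·u − 9) and quotient 3·u³ + 47·u² + 214·u + 240.
Continuing, u = −8 is a root, so (u + 8) is a factor; dividing leaves 3·u² + 23·u + 30.
The remaining quadratic factors as (3·u + 5)(u + 6).

(3·u + 5)·(5·u − 9)·(u + 6)·(u + 8)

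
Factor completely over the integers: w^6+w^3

Factor out w^3 first: what remains is w^3+1.
Recognize a sum of cubes with the parts w and 1.

w^3(w+1)(w^2-w+1)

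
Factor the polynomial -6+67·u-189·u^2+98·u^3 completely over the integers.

By the rational root theorem, u = 2/7 is a root, so (7·u-2) divides it; the quotient is 14·u^2-23·u+3.
The remaining quadratic factors as (2·u-3)(7·u-1).

(2·u-3)·(7·u-1)·(7·u-2)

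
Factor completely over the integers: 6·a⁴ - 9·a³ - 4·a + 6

Group as (6·a⁴ - 4·a) + (-9·a³ + 6) = 2·a·(3·a³ - 2) - 3·(3·a³ - 2).
Both groups share the factor (3·a³ - 2).

(2·a - 3)·(3·a³ - 2)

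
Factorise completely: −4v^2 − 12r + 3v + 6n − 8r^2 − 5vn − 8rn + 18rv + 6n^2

Group: −2r(4r − v − 2n) + (4v − 3n − 3)(4r − v − 2n); both groups contain (4r − v − 2n).

−(4r − v − 2n)(2r − 4v + 3n + 3)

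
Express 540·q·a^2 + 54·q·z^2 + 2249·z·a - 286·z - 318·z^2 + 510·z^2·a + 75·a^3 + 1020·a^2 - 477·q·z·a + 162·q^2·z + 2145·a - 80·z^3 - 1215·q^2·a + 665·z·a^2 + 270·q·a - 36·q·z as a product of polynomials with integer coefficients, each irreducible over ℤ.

Group: 9·q·(18·q·z - 135·q·a - 10·z^2 + 65·z·a - 26·z + 75·a^2 + 195·a) + (8·z + a + 11)·(18·q·z - 135·q·a - 10·z^2 + 65·z·a - 26·z + 75·a^2 + 195·a); both groups contain (18·q·z - 135·q·a - 10·z^2 + 65·z·a - 26·z + 75·a^2 + 195·a), so (9·q + 8·z + a + 11) is a factor with cofactor 18·q·z - 135·q·a - 10·z^2 + 65·z·a - 26·z + 75·a^2 + 195·a.
The cofactor groups again: 18·q·z - 135·q·a - 10·z^2 + 65·z·a - 26·z + 75·a^2 + 195·a = 2·z·(9·q - 5·z - 5·a - 13) - 15·a·(9·q - 5·z - 5·a - 13); both groups contain (9·q - 5·z - 5·a - 13), giving (2·z - 15·a)·(9·q - 5·z - 5·a - 13).

(2·z - 15·a)·(9·q - 5·z - 5·a - 13)·(9·q + 8·z + a + 11)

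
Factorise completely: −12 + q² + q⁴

Substitute u = q² to get a quadratic in u, then factor.
q² − 3 is irreducible over ℤ (3 is not a perfect square).
q² + 4 is irreducible over ℤ (sum of squares).

(q² + 4)(q² − 3)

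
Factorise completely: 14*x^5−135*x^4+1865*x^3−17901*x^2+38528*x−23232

(2*x−3)*(7*x−8)*(x−8)*(x^2+x+121)

Trying the rational-root candidates, x = 3/2 is a root, giving the factor (2*x−3) and quotient 7*x^4−57*x^3+847*x^2−7680*x+7744.
Continuing, x = 8 is a root, so (x−8) divides it; the quotient is 7*x^3−x^2+839*x−968.
Then x = 8/7 is a root, so (7*x−8) is a factor; dividing leaves x^2+x+121.
The quadratic x^2+x+121 has discriminant −483 < 0 and is irreducible over ℤ.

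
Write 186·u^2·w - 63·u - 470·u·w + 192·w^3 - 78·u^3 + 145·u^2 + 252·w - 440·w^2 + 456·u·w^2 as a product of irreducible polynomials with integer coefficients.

Group: u·(-78·u^2 - 126·u·w + 145·u - 48·w^2 + 110·w - 63) - 4·w·(-78·u^2 - 126·u·w + 145·u - 48·w^2 + 110·w - 63); both groups contain (-78·u^2 - 126·u·w + 145·u - 48·w^2 + 110·w - 63), so (u - 4·w) is a factor with cofactor -78·u^2 - 126·u·w + 145·u - 48·w^2 + 110·w - 63.
The cofactor groups again: -78·u^2 - 126·u·w + 145·u - 48·w^2 + 110·w - 63 = -6·u·(13·u + 8·w - 9) + (-6·w + 7)·(13·u + 8·w - 9); both groups contain (13·u + 8·w - 9), giving -(6·u + 6·w - 7)·(13·u + 8·w - 9).

-(13·u + 8·w - 9)·(6·u + 6·w - 7)·(u - 4·w)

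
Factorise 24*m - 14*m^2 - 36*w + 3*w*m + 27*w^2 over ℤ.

(3*w - 2*m)*(9*w + 7*m - 12)

Group: 9*w*(3*w - 2*m) + (7*m - 12)*(3*w - 2*m); both groups contain (3*w - 2*m).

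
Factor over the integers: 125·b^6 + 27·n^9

Recognize a sum of cubes with the parts 3·n^3 and 5·b^2.

(5·b^2 + 3·n^3)·(25·b^4 - 15·b^2·n^3 + 9·n^6)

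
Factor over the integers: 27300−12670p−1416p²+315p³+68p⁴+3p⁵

Trying the rational-root candidates, p = 2 is a root, so (p−2) is a factor; dividing leaves 3p⁴+74p³+463p²−490p−13650.
Then p = −15 is a root, so (p+15) divides it; the quotient is 3p³+29p²+28p−910.
Then p = 13/3 is a root, giving the factor (3p−13) and quotient p²+14p+70.
The quadratic p²+14p+70 has discriminant −84 < 0 and is irreducible over ℤ.

(3p−13)(p+15)(p−2)(p²+14p+70)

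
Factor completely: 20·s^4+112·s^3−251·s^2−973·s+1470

By the rational root theorem, s = −6 is a root, so (s+6) is a factor; dividing leaves 20·s^3−8·s^2−203·s+245.
Then s = 7/5 is a root, so (5·s−7) is a factor; dividing leaves 4·s^2+4·s−35.
The remaining quadratic factors as (2·s−5)(2·s+7).

(2·s+7)·(2·s−5)·(5·s−7)·(s+6)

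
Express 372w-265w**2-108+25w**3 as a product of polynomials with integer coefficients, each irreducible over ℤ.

By the rational root theorem, w = 9 is a root, giving the factor (w-9) and quotient 25w**2-40w+12.
The remaining quadratic factors as (5w-6)(5w-2).

(5w-2)(5w-6)(w-9)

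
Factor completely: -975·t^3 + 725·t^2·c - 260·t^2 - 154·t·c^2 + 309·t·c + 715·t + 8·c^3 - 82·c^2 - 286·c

-(5·t - 2·c)·(15·t - 4·c - 11)·(13·t - c + 13)

Group: 15·t·(-65·t^2 + 31·t·c - 65·t - 2·c^2 + 26·c) + (-4·c - 11)·(-65·t^2 + 31·t·c - 65·t - 2·c^2 + 26·c); both groups contain (-65·t^2 + 31·t·c - 65·t - 2·c^2 + 26·c), so (15·t - 4·c - 11) is a factor with cofactor -65·t^2 + 31·t·c - 65·t - 2·c^2 + 26·c.
The cofactor groups again: -65·t^2 + 31·t·c - 65·t - 2·c^2 + 26·c = -5·t·(13·t - c + 13) + 2·c·(13·t - c + 13); both groups contain (13·t - c + 13), giving -(5·t - 2·c)·(13·t - c + 13).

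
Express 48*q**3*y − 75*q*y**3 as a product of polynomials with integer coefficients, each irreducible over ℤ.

Pull out the common factor 3*q*y; 16*q**2 − 25*y**2 is a difference of squares.

3*q*y*(4*q + 5*y)*(4*q − 5*y)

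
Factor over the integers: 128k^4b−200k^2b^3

Every term has a factor of 8k^2b. Then 16k^2−25b^2 = (4k)² − (5b)².

8bk^2(4k−5b)(4k+5b)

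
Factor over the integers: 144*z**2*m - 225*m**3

Every term has a factor of 9*m. Then 16*z**2 - 25*m**2 = (4*z)² − (5*m)².

9*m*(4*z - 5*m)*(4*z + 5*m)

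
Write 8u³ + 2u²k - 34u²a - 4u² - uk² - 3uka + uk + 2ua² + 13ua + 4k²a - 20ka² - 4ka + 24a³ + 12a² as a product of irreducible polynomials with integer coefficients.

(2u + k - 2a - 1)(u - 4a)(4u - k + 3a)

Group: u(8u² + 2uk - 2ua - 4u - k² + 5ka + k - 6a² - 3a) - 4a(8u² + 2uk - 2ua - 4u - k² + 5ka + k - 6a² - 3a); both groups contain (8u² + 2uk - 2ua - 4u - k² + 5ka + k - 6a² - 3a), so (u - 4a) is a factor with cofactor 8u² + 2uk - 2ua - 4u - k² + 5ka + k - 6a² - 3a.
The cofactor groups again: 8u² + 2uk - 2ua - 4u - k² + 5ka + k - 6a² - 3a = 4u(2u + k - 2a - 1) + (-k + 3a)(2u + k - 2a - 1); both groups contain (2u + k - 2a - 1), giving (4u - k + 3a)(2u + k - 2a - 1).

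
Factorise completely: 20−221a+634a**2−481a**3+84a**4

(3a−1)(4a−5)(7a−1)(a−4)

Testing divisors of the constant over divisors of the leading coefficient, a = 5/4 is a root, so (4a−5) is a factor; dividing leaves 21a**3−94a**2+41a−4.
Then a = 4 is a root, giving the factor (a−4) and quotient 21a**2−10a+1.
The remaining quadratic factors as (3a−1)(7a−1).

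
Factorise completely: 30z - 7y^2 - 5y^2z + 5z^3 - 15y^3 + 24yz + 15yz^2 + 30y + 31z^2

-(3y + z + 5)(5y - 5z - 6)(y + z)

Group: 5y(-3y^2 - 4yz - 5y - z^2 - 5z) + (-5z - 6)(-3y^2 - 4yz - 5y - z^2 - 5z); both groups contain (-3y^2 - 4yz - 5y - z^2 - 5z), so (5y - 5z - 6) is a factor with cofactor -3y^2 - 4yz - 5y - z^2 - 5z.
The cofactor groups again: -3y^2 - 4yz - 5y - z^2 - 5z = -y(3y + z + 5) - z(3y + z + 5); both groups contain (3y + z + 5), giving -(y + z)(3y + z + 5).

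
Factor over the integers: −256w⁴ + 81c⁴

(3c)⁴ − (4w)⁴ = ((3c)² − (4w)²)((3c)² + (4w)²); the first factor splits again, the second (9c² + 16w²) is irreducible.

(3c + 4w)(3c − 4w)(9c² + 16w²)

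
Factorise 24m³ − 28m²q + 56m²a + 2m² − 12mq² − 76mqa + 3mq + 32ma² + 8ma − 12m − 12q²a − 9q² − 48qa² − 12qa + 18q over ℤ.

(2m − 3q)(3m + q + 4a − 2)(4m + 4a + 3)

Group: 4m(6m² − 7mq + 8ma − 4m − 3q² − 12qa + 6q) + (4a + 3)(6m² − 7mq + 8ma − 4m − 3q² − 12qa + 6q); both groups contain (6m² − 7mq + 8ma − 4m − 3q² − 12qa + 6q), so (4m + 4a + 3) is a factor with cofactor 6m² − 7mq + 8ma − 4m − 3q² − 12qa + 6q.
The cofactor groups again: 6m² − 7mq + 8ma − 4m − 3q² − 12qa + 6q = 3m(2m − 3q) + (q + 4a − 2)(2m − 3q); both groups contain (2m − 3q), giving (3m + q + 4a − 2)(2m − 3q).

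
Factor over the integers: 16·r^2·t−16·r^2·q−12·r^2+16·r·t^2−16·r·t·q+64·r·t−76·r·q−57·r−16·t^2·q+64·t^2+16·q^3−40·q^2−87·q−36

(4·t−4·q−3)·(r−q+4)·(4·r+4·t+4·q+3)

Group: 4·t·(4·r^2+4·r·t+19·r−4·t·q+16·t−4·q^2+13·q+12) + (−4·q−3)·(4·r^2+4·r·t+19·r−4·t·q+16·t−4·q^2+13·q+12); both groups contain (4·r^2+4·r·t+19·r−4·t·q+16·t−4·q^2+13·q+12), so (4·t−4·q−3) is a factor with cofactor 4·r^2+4·r·t+19·r−4·t·q+16·t−4·q^2+13·q+12.
The cofactor groups again: 4·r^2+4·r·t+19·r−4·t·q+16·t−4·q^2+13·q+12 = r·(4·r+4·t+4·q+3) + (−q+4)·(4·r+4·t+4·q+3); both groups contain (4·r+4·t+4·q+3), giving (r−q+4)·(4·r+4·t+4·q+3).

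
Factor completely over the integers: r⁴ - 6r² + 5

(r + 1)(r - 1)(r² - 5)

Substitute u = r² to get a quadratic in u, then factor.
r² - 1 is a difference of squares.
r² - 5 is irreducible over ℤ (5 is not a perfect square).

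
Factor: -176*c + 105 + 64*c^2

(8*c - 15)*(8*c - 7)

Need a pair with product 64·105 = 6720 and sum -176: that's -56 and -120.
Split the middle term: 64*c^2 - 56*c - 120*c + 105 = 8*c*(8*c - 7) - 15*(8*c - 7).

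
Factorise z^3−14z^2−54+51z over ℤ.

(z−2)(z−3)(z−9)

Trying the rational-root candidates, z = 3 is a root, giving the factor (z−3) and quotient z^2−11z+18.
The remaining quadratic factors as (z−2)(z−9).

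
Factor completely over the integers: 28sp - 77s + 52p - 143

(4p - 11)(7s + 13)

Group as (28sp - 77s) + (52p - 143) = 7s(4p - 11) + 13(4p - 11).
Both groups share the factor (4p - 11).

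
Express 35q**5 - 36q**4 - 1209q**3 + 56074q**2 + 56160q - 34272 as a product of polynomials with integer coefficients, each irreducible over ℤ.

(5q + 7)(7q - 3)(q + 12)(q**2 - 14q + 136)

Among the possible rational roots, q = -7/5 is a root, so (5q + 7) is a factor; dividing leaves 7q**4 - 17q**3 - 218q**2 + 11520q - 4896.
Next, q = 3/7 is a root, giving the factor (7q - 3) and quotient q**3 - 2q**2 - 32q + 1632.
Then q = -12 is a root, giving the factor (q + 12) and quotient q**2 - 14q + 136.
The quadratic q**2 - 14q + 136 has discriminant -348 < 0 and is irreducible over ℤ.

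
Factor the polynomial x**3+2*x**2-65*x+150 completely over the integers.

Among the possible rational roots, x = 5 is a root, giving the factor (x-5) and quotient x**2+7*x-30.
The remaining quadratic factors as (x+10)(x-3).

(x+10)*(x-3)*(x-5)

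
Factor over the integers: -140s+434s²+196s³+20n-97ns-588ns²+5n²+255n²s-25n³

-(5n-14s+4)(5n-2s-5)(n-7s)

Group: n(-25n²+80ns+5n-28s²-62s+20) - 7s(-25n²+80ns+5n-28s²-62s+20); both groups contain (-25n²+80ns+5n-28s²-62s+20), so (n-7s) is a factor with cofactor -25n²+80ns+5n-28s²-62s+20.
The cofactor groups again: -25n²+80ns+5n-28s²-62s+20 = -5n(5n-2s-5) + (14s-4)(5n-2s-5); both groups contain (5n-2s-5), giving -(5n-14s+4)(5n-2s-5).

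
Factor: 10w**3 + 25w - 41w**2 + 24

Among the possible rational roots, w = -1/2 is a root, so (2w + 1) divides it; the quotient is 5w**2 - 23w + 24.
The remaining quadratic factors as (5w - 8)(w - 3).

(2w + 1)(5w - 8)(w - 3)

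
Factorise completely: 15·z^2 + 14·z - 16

(3·z - 2)·(5·z + 8)

Need a pair with product 15·(-16) = -240 and sum 14: that's 24 and -10.
Split the middle term: 15·z^2 + 24·z - 10·z - 16 = 3·z·(5·z + 8) - 2·(5·z + 8).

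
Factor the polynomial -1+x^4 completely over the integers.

(x+1)(x-1)(x^2+1)

Write as (x^2)² − (1)², then factor x^2-1 once more.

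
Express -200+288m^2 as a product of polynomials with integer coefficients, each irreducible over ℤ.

8(6m+5)(6m-5)

Every term has a factor of 8. Then 36m^2-25 = (6m)² − (5)².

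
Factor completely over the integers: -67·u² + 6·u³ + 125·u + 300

Among the possible rational roots, u = 15/2 is a root, giving the factor (2·u - 15) and quotient 3·u² - 11·u - 20.
The remaining quadratic factors as (3·u + 4)(u - 5).

(2·u - 15)·(3·u + 4)·(u - 5)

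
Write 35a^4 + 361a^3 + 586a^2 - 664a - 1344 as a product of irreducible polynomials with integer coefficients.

(5a - 7)(7a + 12)(a + 2)(a + 8)

By the rational root theorem, a = -12/7 is a root, giving the factor (7a + 12) and quotient 5a^3 + 43a^2 + 10a - 112.
Next, a = 7/5 is a root, giving the factor (5a - 7) and quotient a^2 + 10a + 16.
The remaining quadratic factors as (a + 2)(a + 8).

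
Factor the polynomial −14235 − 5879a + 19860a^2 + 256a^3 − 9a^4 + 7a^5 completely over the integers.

(7a + 5)(a + 13)(a − 1)(a^2 − 14a + 219)

By the rational root theorem, a = −13 is a root, so (a + 13) is a factor; dividing leaves 7a^4 − 100a^3 + 1556a^2 − 368a − 1095.
Continuing, a = −5/7 is a root, so (7a + 5) divides it; the quotient is a^3 − 15a^2 + 233a − 219.
Continuing, a = 1 is a root, so (a − 1) divides it; the quotient is a^2 − 14a + 219.
The quadratic a^2 − 14a + 219 has discriminant −680 < 0 and is irreducible over ℤ.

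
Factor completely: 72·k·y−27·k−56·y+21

Group as (72·k·y−27·k) + (−56·y+21) = 9·k·(8·y−3) − 7·(8·y−3).
Both groups share the factor (8·y−3).

(8·y−3)·(9·k−7)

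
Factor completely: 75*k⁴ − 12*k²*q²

Every term has a factor of 3*k². Then 25*k² − 4*q² = (5*k)² − (2*q)².

3*k²*(5*k + 2*q)*(5*k − 2*q)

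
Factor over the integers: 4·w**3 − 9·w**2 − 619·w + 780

(4·w − 5)·(w + 12)·(w − 13)

Among the possible rational roots, w = 5/4 is a root, giving the factor (4·w − 5) and quotient w**2 − w − 156.
The remaining quadratic factors as (w + 12)(w − 13).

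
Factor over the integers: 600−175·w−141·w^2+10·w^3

(2·w+5)·(5·w−8)·(w−15)

By the rational root theorem, w = 15 is a root, so (w−15) divides it; the quotient is 10·w^2+9·w−40.
The remaining quadratic factors as (2·w+5)(5·w−8).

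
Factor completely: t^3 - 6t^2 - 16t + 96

Testing divisors of the constant over divisors of the leading coefficient, t = 6 is a root, giving the factor (t - 6) and quotient t^2 - 16.
The remaining quadratic factors as (t + 4)(t - 4).

(t + 4)(t - 4)(t - 6)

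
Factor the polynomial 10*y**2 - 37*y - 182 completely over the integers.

(2*y - 13)*(5*y + 14)

Need a pair with product 10·(-182) = -1820 and sum -37: that's 28 and -65.
Split the middle term: 10*y**2 + 28*y - 65*y - 182 = 2*y*(5*y + 14) - 13*(5*y + 14).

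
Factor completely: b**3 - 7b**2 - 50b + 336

Among the possible rational roots, b = 8 is a root, so (b - 8) divides it; the quotient is b**2 + b - 42.
The remaining quadratic factors as (b - 6)(b + 7).

(b + 7)(b - 6)(b - 8)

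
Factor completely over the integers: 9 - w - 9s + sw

Group as (sw - 9s) + (-w + 9) = s(w - 9) - (w - 9).
Both groups share the factor (w - 9).

(s - 1)(w - 9)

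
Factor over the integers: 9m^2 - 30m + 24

3(3m - 4)(m - 2)

Pull out the common factor 3, then factor the remaining trinomial.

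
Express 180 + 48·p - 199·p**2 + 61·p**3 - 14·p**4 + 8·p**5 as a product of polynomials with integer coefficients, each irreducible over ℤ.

Testing divisors of the constant over divisors of the leading coefficient, p = 3/2 is a root, so (2·p - 3) is a factor; dividing leaves 4·p**4 - p**3 + 29·p**2 - 56·p - 60.
Then p = -3/4 is a root, so (4·p + 3) is a factor; dividing leaves p**3 - p**2 + 8·p - 20.
Continuing, p = 2 is a root, giving the factor (p - 2) and quotient p**2 + p + 10.
The quadratic p**2 + p + 10 has discriminant -39 < 0 and is irreducible over ℤ.

(2·p - 3)·(4·p + 3)·(p - 2)·(p**2 + p + 10)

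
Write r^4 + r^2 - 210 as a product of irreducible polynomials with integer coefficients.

(r^2 + 15)(r^2 - 14)

Substitute u = r^2 to get a quadratic in u, then factor.
r^2 + 15 is irreducible over ℤ (always positive, so no real roots).
r^2 - 14 is irreducible over ℤ (14 is not a perfect square).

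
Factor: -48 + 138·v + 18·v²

6·(3·v - 1)·(v + 8)

Pull out the common factor 6, then factor the remaining trinomial.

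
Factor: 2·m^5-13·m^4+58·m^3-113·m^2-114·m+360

Trying the rational-root candidates, m = -3/2 is a root, giving the factor (2·m+3) and quotient m^4-8·m^3+41·m^2-118·m+120.
Then m = 3 is a root, so (m-3) divides it; the quotient is m^3-5·m^2+26·m-40.
Continuing, m = 2 is a root, giving the factor (m-2) and quotient m^2-3·m+20.
The quadratic m^2-3·m+20 has discriminant -71 < 0 and is irreducible over ℤ.

(2·m+3)·(m-2)·(m-3)·(m^2-3·m+20)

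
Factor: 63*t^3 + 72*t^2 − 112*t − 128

Trying the rational-root candidates, t = −4/3 is a root, so (3*t + 4) divides it; the quotient is 21*t^2 − 4*t − 32.
The remaining quadratic factors as (3*t − 4)(7*t + 8).

(3*t + 4)*(3*t − 4)*(7*t + 8)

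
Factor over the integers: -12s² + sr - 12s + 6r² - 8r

-(4s - 3r + 4)(3s + 2r)

Group: -3s(4s - 3r + 4) - 2r(4s - 3r + 4); both groups contain (4s - 3r + 4).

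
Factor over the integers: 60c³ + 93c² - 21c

3c(4c + 7)(5c - 1)

Pull out the common factor 3c, then factor the remaining trinomial.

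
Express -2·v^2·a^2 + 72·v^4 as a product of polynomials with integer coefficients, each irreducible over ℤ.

Factor out 2·v^2, leaving 36·v^2 - a^2, which is a difference of two squares.

2·v^2·(6·v - a)·(6·v + a)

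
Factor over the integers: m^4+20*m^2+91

Substitute u = m^2 to get a quadratic in u, then factor.
m^2+13 is irreducible over ℤ (always positive, so no real roots).
m^2+7 is irreducible over ℤ (always positive, so no real roots).

(m^2+13)*(m^2+7)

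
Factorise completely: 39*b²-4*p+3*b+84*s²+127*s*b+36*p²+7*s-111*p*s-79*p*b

Group: 9*p*(4*p-7*s-3*b) + (-12*s-13*b-1)*(4*p-7*s-3*b); both groups contain (4*p-7*s-3*b).

(9*p-12*s-13*b-1)*(4*p-7*s-3*b)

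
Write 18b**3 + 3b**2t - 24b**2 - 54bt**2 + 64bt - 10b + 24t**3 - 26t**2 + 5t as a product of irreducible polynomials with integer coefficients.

(2b - t)(3b + 6t - 5)(3b - 4t + 1)

Group: 3b(6b**2 - 11bt + 2b + 4t**2 - t) + (6t - 5)(6b**2 - 11bt + 2b + 4t**2 - t); both groups contain (6b**2 - 11bt + 2b + 4t**2 - t), so (3b + 6t - 5) is a factor with cofactor 6b**2 - 11bt + 2b + 4t**2 - t.
The cofactor groups again: 6b**2 - 11bt + 2b + 4t**2 - t = 3b(2b - t) + (-4t + 1)(2b - t); both groups contain (2b - t), giving (3b - 4t + 1)(2b - t).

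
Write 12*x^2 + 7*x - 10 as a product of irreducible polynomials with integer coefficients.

(3*x - 2)*(4*x + 5)

Need a pair with product 12·(-10) = -120 and sum 7: that's 15 and -8.
Split the middle term: 12*x^2 + 15*x - 8*x - 10 = 3*x*(4*x + 5) - 2*(4*x + 5).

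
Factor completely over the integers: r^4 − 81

(r + 3)*(r − 3)*(r^2 + 9)

Substitute u = r^2 to get a quadratic in u, then factor.
r^2 + 9 is irreducible over ℤ (sum of squares).
r^2 − 9 is a difference of squares.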